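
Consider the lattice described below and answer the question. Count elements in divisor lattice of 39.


Divisors of 39: [1, 3, 13, 39]
Count: 4


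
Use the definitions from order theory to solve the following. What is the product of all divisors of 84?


Divisors of 84: [1, 2, 3, 4, 6, 7, 12, 14, 21, 28, 42, 84]
Product = n^(d(n)/2) = 84^(12/2)
Product = 351298031616


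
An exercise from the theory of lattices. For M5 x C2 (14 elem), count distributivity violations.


Distributive law: a ^ (b v c) = (a ^ b) v (a ^ c).
Check all 14^3 = 2744 ordered triples (a,b,c).
  e.g. a=(a1,0), b=(a2,0), c=(a3,0): lhs=(a1,0) != rhs=(0,0)
  e.g. a=(a1,0), b=(a2,0), c=(a3,1): lhs=(a1,0) != rhs=(0,0)
Total violating triples: 480


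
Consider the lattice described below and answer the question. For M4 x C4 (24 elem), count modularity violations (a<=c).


Modular law: if a <= c then a v (b ^ c) = (a v b) ^ c.
Check all triples (a,b,c) with a <= c among 24 elements.
This lattice is modular (diamonds M_m and their chain-products are modular).
Total violating triples: 0


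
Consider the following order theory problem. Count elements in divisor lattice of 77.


Divisors of 77: [1, 7, 11, 77]
Count: 4


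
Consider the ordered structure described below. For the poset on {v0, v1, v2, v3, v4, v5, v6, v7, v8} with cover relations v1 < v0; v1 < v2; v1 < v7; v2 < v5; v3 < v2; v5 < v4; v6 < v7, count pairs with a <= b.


The order relation is {(a,b) : a <= b}, reflexive so it includes (a,a).
Examples: (v0,v0), (v1,v0), (v1,v1), (v1,v2), (v1,v4), ...
Total ordered pairs: 21


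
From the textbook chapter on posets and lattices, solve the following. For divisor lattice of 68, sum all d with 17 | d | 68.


Interval [17,68] in divisors of 68: [17, 34, 68]
Sum = 119


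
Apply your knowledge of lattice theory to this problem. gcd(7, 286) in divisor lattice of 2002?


Meet=gcd.
gcd(7,286)=1


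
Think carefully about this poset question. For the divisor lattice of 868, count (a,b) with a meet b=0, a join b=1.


Complement pair (a,b): a meet b = bottom, a join b = top.
Here: gcd(a,b)=1 and lcm(a,b)=868, i.e. a*b=868 with a,b coprime.
Pairs found: (1,868), (4,217), (7,124), (28,31), ... (4 more)
Total ordered pairs: 8


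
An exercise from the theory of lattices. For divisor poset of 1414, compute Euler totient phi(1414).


phi(n) = n * prod_{p|n} (1 - 1/p).
Prime divisors of 1414: [2, 7, 101]
phi(1414) = 1414 * (1 - 1/2) * (1 - 1/7) * (1 - 1/101)
phi(1414) = 600


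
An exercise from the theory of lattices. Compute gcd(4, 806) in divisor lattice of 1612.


In a divisor lattice, meet = gcd (greatest common divisor).
By Euclidean algorithm or factoring: gcd(4,806) = 2


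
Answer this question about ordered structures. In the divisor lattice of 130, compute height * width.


Height = length of longest chain minus 1; width = size of largest antichain.
A maximum chain: 1 | 13 | 65 | 130  (height 3).
A maximum antichain: {2, 5, 13}  (width 3).
Product = 3 * 3 = 9


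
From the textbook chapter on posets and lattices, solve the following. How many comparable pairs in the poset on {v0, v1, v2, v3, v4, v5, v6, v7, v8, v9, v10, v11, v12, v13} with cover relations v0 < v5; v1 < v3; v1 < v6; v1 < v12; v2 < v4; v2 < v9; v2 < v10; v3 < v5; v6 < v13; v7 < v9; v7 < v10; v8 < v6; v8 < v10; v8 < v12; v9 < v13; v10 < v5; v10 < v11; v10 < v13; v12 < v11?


A comparable pair {a,b} has a < b or b < a in the order.
Count unordered pairs where one element is strictly below the other.
Examples: {v0,v5}, {v1,v3}, {v1,v5}, {v1,v6}, ...
Total comparable pairs: 31


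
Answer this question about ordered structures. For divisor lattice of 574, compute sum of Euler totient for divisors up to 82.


Divisors of 574 up to 82: [1, 2, 7, 14, 41, 82]
phi values: [1, 1, 6, 6, 40, 40]
Sum = 94


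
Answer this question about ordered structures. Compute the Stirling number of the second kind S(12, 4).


S(n,k) = k*S(n-1,k) + S(n-1,k-1).
S(11,4) = 145750, S(11,3) = 28501
S(12,4) = 4*145750 + 28501 = 583000 + 28501
S(12,4) = 611501


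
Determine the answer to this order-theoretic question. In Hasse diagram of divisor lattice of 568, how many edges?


A cover relation a -< b holds when a < b with no c strictly between.
Cover relations:
  1 -< 2
  1 -< 71
  2 -< 4
  2 -< 142
  4 -< 8
  4 -< 284
  8 -< 568
  71 -< 142
  ...2 more
Total: 10


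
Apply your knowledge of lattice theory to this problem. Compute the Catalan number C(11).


C(n) = C(2n, n) / (n+1).
C(22, 11) = 705432
C(11) = 705432 / 12 = 58786


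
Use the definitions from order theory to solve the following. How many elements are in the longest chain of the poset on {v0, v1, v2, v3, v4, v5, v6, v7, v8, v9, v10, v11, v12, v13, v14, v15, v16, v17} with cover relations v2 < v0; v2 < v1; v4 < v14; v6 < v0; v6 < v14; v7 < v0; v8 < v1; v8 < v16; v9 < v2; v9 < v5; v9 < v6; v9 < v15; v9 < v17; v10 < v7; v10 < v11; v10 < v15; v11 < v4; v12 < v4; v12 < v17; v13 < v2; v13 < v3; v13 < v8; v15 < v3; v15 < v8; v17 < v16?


A chain is a totally ordered subset; we count the number of elements in a maximum chain.
Compute, for each element x, the size of the longest chain ending at x:
  v9: 1
  v10: 1
  v12: 1
  v13: 1
  v5: 2
  v6: 2
  ...
A maximum chain: v9 < v15 < v8 < v1
Number of elements in the longest chain: 4


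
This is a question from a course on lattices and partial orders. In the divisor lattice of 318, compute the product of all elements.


Divisors of 318: [1, 2, 3, 6, 53, 106, 159, 318]
Product = n^(d(n)/2) = 318^(8/2)
Product = 10226063376


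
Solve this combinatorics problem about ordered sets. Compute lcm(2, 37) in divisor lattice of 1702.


In a divisor lattice, join = lcm (least common multiple).
gcd(2,37) = 1
lcm(2,37) = 2*37/gcd = 74/1 = 74


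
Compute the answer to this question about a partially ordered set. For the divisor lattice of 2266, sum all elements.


sigma(n) = sum of divisors.
Divisors of 2266: [1, 2, 11, 22, 103, 206, 1133, 2266]
Sum = 3744


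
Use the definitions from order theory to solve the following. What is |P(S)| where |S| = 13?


Power set = 2^n.
2^13 = 8192


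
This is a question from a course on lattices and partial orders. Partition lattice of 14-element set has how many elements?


B(n) = number of set partitions of an n-element set.
B(n) satisfies the recurrence: B(n+1) = sum_k C(n,k)*B(k).
B(14) = 190899322


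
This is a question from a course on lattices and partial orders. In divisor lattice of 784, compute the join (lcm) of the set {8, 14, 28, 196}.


In a divisor lattice, join = lcm (least common multiple).
Compute lcm iteratively: start with first element, then lcm(current, next).
Elements: [8, 14, 28, 196]
lcm(8,14) = 56
lcm(56,28) = 56
lcm(56,196) = 392
Final lcm = 392


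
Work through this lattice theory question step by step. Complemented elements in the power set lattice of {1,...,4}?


An element a is complemented if some b has a meet b = bottom, a join b = top.
every subset A has complement S\A, so all elements are complemented.
Complemented elements: {}, {1}, {2}, {3}, {4}, {1,2}, ... (10 more)
Count: 16


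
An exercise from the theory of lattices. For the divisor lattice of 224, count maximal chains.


A maximal chain goes from the minimum element to a maximal element via cover relations.
Counting all min-to-max paths in the cover graph.
Total maximal chains: 6


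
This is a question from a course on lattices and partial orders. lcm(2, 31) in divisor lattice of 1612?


Join=lcm.
gcd(2,31)=1
lcm=62


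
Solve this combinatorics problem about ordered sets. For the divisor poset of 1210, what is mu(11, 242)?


In a divisor lattice, mu(a,b) = mu(b/a) where mu is the classical Mobius function.
b/a = 242/11 = 22
Prime factorization of 22: primes [2, 11]
22 is squarefree with 2 prime factor(s), so mu(22) = (-1)^2 = 1


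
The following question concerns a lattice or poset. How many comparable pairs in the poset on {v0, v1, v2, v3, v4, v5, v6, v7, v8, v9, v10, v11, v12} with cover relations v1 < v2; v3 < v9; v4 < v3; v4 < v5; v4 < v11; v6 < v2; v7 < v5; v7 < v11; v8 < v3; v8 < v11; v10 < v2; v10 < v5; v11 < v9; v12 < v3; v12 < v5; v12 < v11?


A comparable pair {a,b} has a < b or b < a in the order.
Count unordered pairs where one element is strictly below the other.
Examples: {v1,v2}, {v2,v6}, {v2,v10}, {v3,v4}, ...
Total comparable pairs: 20


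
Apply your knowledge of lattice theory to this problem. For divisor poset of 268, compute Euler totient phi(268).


phi(n) = n * prod_{p|n} (1 - 1/p).
Prime divisors of 268: [2, 67]
phi(268) = 268 * (1 - 1/2) * (1 - 1/67)
phi(268) = 132


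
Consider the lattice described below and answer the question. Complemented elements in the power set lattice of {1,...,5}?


An element a is complemented if some b has a meet b = bottom, a join b = top.
every subset A has complement S\A, so all elements are complemented.
Complemented elements: {}, {1}, {2}, {3}, {4}, {5}, ... (26 more)
Count: 32


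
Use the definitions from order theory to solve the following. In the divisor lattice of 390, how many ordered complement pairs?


Complement pair (a,b): a meet b = bottom, a join b = top.
Here: gcd(a,b)=1 and lcm(a,b)=390, i.e. a*b=390 with a,b coprime.
Pairs found: (1,390), (2,195), (3,130), (5,78), ... (12 more)
Total ordered pairs: 16


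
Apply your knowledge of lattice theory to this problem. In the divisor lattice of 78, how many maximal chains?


A maximal chain goes from the minimum element to a maximal element via cover relations.
Counting all min-to-max paths in the cover graph.
Total maximal chains: 6


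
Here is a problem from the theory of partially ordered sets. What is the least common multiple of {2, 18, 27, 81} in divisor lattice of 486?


In a divisor lattice, join = lcm (least common multiple).
Compute lcm iteratively: start with first element, then lcm(current, next).
Elements: [2, 18, 27, 81]
lcm(2,18) = 18
lcm(18,27) = 54
lcm(54,81) = 162
Final lcm = 162


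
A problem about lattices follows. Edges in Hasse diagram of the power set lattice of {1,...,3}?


A cover relation a -< b holds when a < b with no c strictly between.
Cover relations:
  {} -< {1}
  {} -< {2}
  {} -< {3}
  {1} -< {1,2}
  {1} -< {1,3}
  {2} -< {1,2}
  {2} -< {2,3}
  {3} -< {1,3}
  ...4 more
Total: 12


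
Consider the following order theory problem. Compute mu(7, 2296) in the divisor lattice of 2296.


In a divisor lattice, mu(a,b) = mu(b/a) where mu is the classical Mobius function.
b/a = 2296/7 = 328
Prime factorization of 328: primes [2, 41]
328 is not squarefree, so mu(328) = 0


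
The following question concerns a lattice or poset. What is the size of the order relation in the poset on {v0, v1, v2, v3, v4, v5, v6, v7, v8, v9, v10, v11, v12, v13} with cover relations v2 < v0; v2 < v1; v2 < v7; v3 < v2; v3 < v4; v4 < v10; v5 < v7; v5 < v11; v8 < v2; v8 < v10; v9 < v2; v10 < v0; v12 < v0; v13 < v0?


The order relation is {(a,b) : a <= b}, reflexive so it includes (a,a).
Examples: (v0,v0), (v1,v1), (v10,v0), (v10,v10), (v11,v11), ...
Total ordered pairs: 39


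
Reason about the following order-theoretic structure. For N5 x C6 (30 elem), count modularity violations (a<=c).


Modular law: if a <= c then a v (b ^ c) = (a v b) ^ c.
Check all triples (a,b,c) with a <= c among 30 elements.
  e.g. a=(a,0), b=(c,0), c=(b,0): lhs=(a,0) != rhs=(b,0)
  e.g. a=(a,0), b=(c,1), c=(b,0): lhs=(a,0) != rhs=(b,0)
Total violating triples: 126


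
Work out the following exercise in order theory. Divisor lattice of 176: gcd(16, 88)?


Meet=gcd.
gcd(16,88)=8


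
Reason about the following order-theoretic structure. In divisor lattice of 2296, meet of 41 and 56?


In a divisor lattice, meet = gcd (greatest common divisor).
By Euclidean algorithm or factoring: gcd(41,56) = 1


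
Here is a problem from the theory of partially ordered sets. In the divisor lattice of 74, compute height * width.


Height = length of longest chain minus 1; width = size of largest antichain.
A maximum chain: 1 | 37 | 74  (height 2).
A maximum antichain: {2, 37}  (width 2).
Product = 2 * 2 = 4


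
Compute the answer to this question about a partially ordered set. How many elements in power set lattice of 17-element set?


Power set = 2^n.
2^17 = 131072


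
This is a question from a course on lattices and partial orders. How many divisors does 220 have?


Divisors of 220: [1, 2, 4, 5, 10, 11, 20, 22, 44, 55, 110, 220]
Count: 12


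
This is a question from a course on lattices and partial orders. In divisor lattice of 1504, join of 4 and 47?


In a divisor lattice, join = lcm (least common multiple).
gcd(4,47) = 1
lcm(4,47) = 4*47/gcd = 188/1 = 188


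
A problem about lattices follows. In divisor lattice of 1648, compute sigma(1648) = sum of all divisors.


sigma(n) = sum of divisors.
Divisors of 1648: [1, 2, 4, 8, 16, 103, 206, 412, 824, 1648]
Sum = 3224


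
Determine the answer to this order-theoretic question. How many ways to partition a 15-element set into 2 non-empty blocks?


S(n,k) = k*S(n-1,k) + S(n-1,k-1).
S(14,2) = 8191, S(14,1) = 1
S(15,2) = 2*8191 + 1 = 16382 + 1
S(15,2) = 16383


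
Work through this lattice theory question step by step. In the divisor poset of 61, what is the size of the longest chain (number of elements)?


A chain is a totally ordered subset; we count the number of elements in a maximum chain.
Compute, for each element x, the size of the longest chain ending at x:
  1: 1
  61: 2
A maximum chain: 1 < 61
Number of elements in the longest chain: 2


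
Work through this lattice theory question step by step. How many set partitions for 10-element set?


B(n) = number of set partitions of an n-element set.
B(n) satisfies the recurrence: B(n+1) = sum_k C(n,k)*B(k).
B(10) = 115975


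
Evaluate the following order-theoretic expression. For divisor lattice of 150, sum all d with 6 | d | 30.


Interval [6,30] in divisors of 150: [6, 30]
Sum = 36


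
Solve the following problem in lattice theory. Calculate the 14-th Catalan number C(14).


C(n) = C(2n, n) / (n+1).
C(28, 14) = 40116600
C(14) = 40116600 / 15 = 2674440


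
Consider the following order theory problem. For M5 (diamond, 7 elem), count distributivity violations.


Distributive law: a ^ (b v c) = (a ^ b) v (a ^ c).
Check all 7^3 = 343 ordered triples (a,b,c).
  e.g. a=a1, b=a2, c=a3: lhs=a1 != rhs=0
  e.g. a=a1, b=a2, c=a4: lhs=a1 != rhs=0
Total violating triples: 60


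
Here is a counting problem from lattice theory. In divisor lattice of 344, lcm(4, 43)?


Join=lcm.
gcd(4,43)=1
lcm=172


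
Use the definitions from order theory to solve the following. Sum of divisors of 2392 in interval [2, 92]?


Interval [2,92] in divisors of 2392: [2, 4, 46, 92]
Sum = 144


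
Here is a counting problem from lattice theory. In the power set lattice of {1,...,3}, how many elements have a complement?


An element a is complemented if some b has a meet b = bottom, a join b = top.
every subset A has complement S\A, so all elements are complemented.
Complemented elements: {}, {1}, {2}, {3}, {1,2}, {1,3}, ... (2 more)
Count: 8


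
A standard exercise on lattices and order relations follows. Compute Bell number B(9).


B(n) = number of set partitions of an n-element set.
B(n) satisfies the recurrence: B(n+1) = sum_k C(n,k)*B(k).
B(9) = 21147


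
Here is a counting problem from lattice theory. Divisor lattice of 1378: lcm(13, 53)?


Join=lcm.
gcd(13,53)=1
lcm=689


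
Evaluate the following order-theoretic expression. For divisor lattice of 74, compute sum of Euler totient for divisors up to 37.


Divisors of 74 up to 37: [1, 2, 37]
phi values: [1, 1, 36]
Sum = 38


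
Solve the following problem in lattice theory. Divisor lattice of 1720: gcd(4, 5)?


Meet=gcd.
gcd(4,5)=1


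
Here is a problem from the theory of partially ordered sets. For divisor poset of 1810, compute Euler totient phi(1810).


phi(n) = n * prod_{p|n} (1 - 1/p).
Prime divisors of 1810: [2, 5, 181]
phi(1810) = 1810 * (1 - 1/2) * (1 - 1/5) * (1 - 1/181)
phi(1810) = 720


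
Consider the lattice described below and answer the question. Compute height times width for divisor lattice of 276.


Height = length of longest chain minus 1; width = size of largest antichain.
A maximum chain: 1 | 23 | 69 | 138 | 276  (height 4).
A maximum antichain: {4, 6, 46, 69}  (width 4).
Product = 4 * 4 = 16


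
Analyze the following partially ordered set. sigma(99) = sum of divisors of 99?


sigma(n) = sum of divisors.
Divisors of 99: [1, 3, 9, 11, 33, 99]
Sum = 156


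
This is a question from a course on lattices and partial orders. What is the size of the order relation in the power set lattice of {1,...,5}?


The order relation is {(a,b) : a <= b}, reflexive so it includes (a,a).
Examples: ({},{}), ({},{1,2}), ({},{1,2,3}), ({},{1,2,3,4}), ({},{1,2,3,4,5}), ...
Total ordered pairs: 243


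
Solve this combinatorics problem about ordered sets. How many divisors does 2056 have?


Divisors of 2056: [1, 2, 4, 8, 257, 514, 1028, 2056]
Count: 8


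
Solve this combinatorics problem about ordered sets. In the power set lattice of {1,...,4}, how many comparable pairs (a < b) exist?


A comparable pair {a,b} has a < b or b < a in the order.
Count unordered pairs where one element is strictly below the other.
Examples: {{},{1}}, {{},{2}}, {{},{3}}, {{},{4}}, ...
Total comparable pairs: 65


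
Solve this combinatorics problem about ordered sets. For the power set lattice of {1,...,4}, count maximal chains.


A maximal chain goes from the minimum element to a maximal element via cover relations.
Counting all min-to-max paths in the cover graph.
Total maximal chains: 24


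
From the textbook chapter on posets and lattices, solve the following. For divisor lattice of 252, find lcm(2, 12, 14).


In a divisor lattice, join = lcm (least common multiple).
Compute lcm iteratively: start with first element, then lcm(current, next).
Elements: [2, 12, 14]
lcm(2,12) = 12
lcm(12,14) = 84
Final lcm = 84


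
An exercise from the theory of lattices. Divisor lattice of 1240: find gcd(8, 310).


In a divisor lattice, meet = gcd (greatest common divisor).
By Euclidean algorithm or factoring: gcd(8,310) = 2


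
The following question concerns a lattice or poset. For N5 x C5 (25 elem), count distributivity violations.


Distributive law: a ^ (b v c) = (a ^ b) v (a ^ c).
Check all 25^3 = 15625 ordered triples (a,b,c).
  e.g. a=(b,0), b=(a,0), c=(c,0): lhs=(b,0) != rhs=(a,0)
  e.g. a=(b,0), b=(a,0), c=(c,1): lhs=(b,0) != rhs=(a,0)
Total violating triples: 250


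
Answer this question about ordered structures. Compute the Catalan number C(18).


C(n) = C(2n, n) / (n+1).
C(36, 18) = 9075135300
C(18) = 9075135300 / 19 = 477638700


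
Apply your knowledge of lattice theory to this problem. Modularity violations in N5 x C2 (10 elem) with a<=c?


Modular law: if a <= c then a v (b ^ c) = (a v b) ^ c.
Check all triples (a,b,c) with a <= c among 10 elements.
  e.g. a=(a,0), b=(c,0), c=(b,0): lhs=(a,0) != rhs=(b,0)
  e.g. a=(a,0), b=(c,1), c=(b,0): lhs=(a,0) != rhs=(b,0)
Total violating triples: 6


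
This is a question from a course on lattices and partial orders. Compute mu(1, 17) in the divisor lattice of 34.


In a divisor lattice, mu(a,b) = mu(b/a) where mu is the classical Mobius function.
b/a = 17/1 = 17
Prime factorization of 17: primes [17]
17 is squarefree with 1 prime factor(s), so mu(17) = (-1)^1 = -1


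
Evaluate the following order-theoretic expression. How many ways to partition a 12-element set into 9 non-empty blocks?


S(n,k) = k*S(n-1,k) + S(n-1,k-1).
S(11,9) = 1155, S(11,8) = 11880
S(12,9) = 9*1155 + 11880 = 10395 + 11880
S(12,9) = 22275


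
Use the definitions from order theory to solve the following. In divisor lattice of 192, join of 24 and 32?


In a divisor lattice, join = lcm (least common multiple).
gcd(24,32) = 8
lcm(24,32) = 24*32/gcd = 768/8 = 96


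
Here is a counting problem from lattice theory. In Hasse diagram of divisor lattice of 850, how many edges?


A cover relation a -< b holds when a < b with no c strictly between.
Cover relations:
  1 -< 2
  1 -< 5
  1 -< 17
  2 -< 10
  2 -< 34
  5 -< 10
  5 -< 25
  5 -< 85
  ...12 more
Total: 20


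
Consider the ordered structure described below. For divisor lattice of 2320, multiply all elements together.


Divisors of 2320: [1, 2, 4, 5, 8, 10, 16, 20, 29, 40, 58, 80, 116, 145, 232, 290, 464, 580, 1160, 2320]
Product = n^(d(n)/2) = 2320^(20/2)
Product = 4517309520537513613066240000000000


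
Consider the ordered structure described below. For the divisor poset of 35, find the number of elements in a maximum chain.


A chain is a totally ordered subset; we count the number of elements in a maximum chain.
Compute, for each element x, the size of the longest chain ending at x:
  1: 1
  5: 2
  7: 2
  35: 3
A maximum chain: 1 < 5 < 35
Number of elements in the longest chain: 3


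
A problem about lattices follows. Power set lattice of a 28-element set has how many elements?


Power set = 2^n.
2^28 = 268435456


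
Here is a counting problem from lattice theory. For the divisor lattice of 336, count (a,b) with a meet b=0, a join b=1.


Complement pair (a,b): a meet b = bottom, a join b = top.
Here: gcd(a,b)=1 and lcm(a,b)=336, i.e. a*b=336 with a,b coprime.
Pairs found: (1,336), (3,112), (7,48), (16,21), ... (4 more)
Total ordered pairs: 8


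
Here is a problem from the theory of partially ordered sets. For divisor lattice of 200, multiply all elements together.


Divisors of 200: [1, 2, 4, 5, 8, 10, 20, 25, 40, 50, 100, 200]
Product = n^(d(n)/2) = 200^(12/2)
Product = 64000000000000


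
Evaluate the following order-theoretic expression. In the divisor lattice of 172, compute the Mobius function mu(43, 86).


In a divisor lattice, mu(a,b) = mu(b/a) where mu is the classical Mobius function.
b/a = 86/43 = 2
Prime factorization of 2: primes [2]
2 is squarefree with 1 prime factor(s), so mu(2) = (-1)^1 = -1


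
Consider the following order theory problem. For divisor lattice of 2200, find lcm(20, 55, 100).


In a divisor lattice, join = lcm (least common multiple).
Compute lcm iteratively: start with first element, then lcm(current, next).
Elements: [20, 55, 100]
lcm(20,55) = 220
lcm(220,100) = 1100
Final lcm = 1100


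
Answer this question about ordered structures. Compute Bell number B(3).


B(n) = number of set partitions of an n-element set.
B(n) satisfies the recurrence: B(n+1) = sum_k C(n,k)*B(k).
B(3) = 5


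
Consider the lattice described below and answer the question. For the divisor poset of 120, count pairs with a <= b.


The order relation is {(a,b) : a <= b}, reflexive so it includes (a,a).
Examples: (1,1), (1,10), (1,12), (1,120), (1,15), ...
Total ordered pairs: 90


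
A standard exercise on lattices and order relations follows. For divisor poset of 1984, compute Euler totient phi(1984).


phi(n) = n * prod_{p|n} (1 - 1/p).
Prime divisors of 1984: [2, 31]
phi(1984) = 1984 * (1 - 1/2) * (1 - 1/31)
phi(1984) = 960


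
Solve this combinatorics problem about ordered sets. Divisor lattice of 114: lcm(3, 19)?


Join=lcm.
gcd(3,19)=1
lcm=57


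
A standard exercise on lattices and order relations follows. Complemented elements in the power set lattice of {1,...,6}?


An element a is complemented if some b has a meet b = bottom, a join b = top.
every subset A has complement S\A, so all elements are complemented.
Complemented elements: {}, {1}, {2}, {3}, {4}, {5}, ... (58 more)
Count: 64


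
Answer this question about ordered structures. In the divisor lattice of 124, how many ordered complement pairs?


Complement pair (a,b): a meet b = bottom, a join b = top.
Here: gcd(a,b)=1 and lcm(a,b)=124, i.e. a*b=124 with a,b coprime.
Pairs found: (1,124), (4,31), (31,4), (124,1)
Total ordered pairs: 4


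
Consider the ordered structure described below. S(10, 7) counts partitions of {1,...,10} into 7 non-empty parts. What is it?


S(n,k) = k*S(n-1,k) + S(n-1,k-1).
S(9,7) = 462, S(9,6) = 2646
S(10,7) = 7*462 + 2646 = 3234 + 2646
S(10,7) = 5880


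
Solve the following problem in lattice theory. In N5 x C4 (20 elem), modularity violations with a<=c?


Modular law: if a <= c then a v (b ^ c) = (a v b) ^ c.
Check all triples (a,b,c) with a <= c among 20 elements.
  e.g. a=(a,0), b=(c,0), c=(b,0): lhs=(a,0) != rhs=(b,0)
  e.g. a=(a,0), b=(c,1), c=(b,0): lhs=(a,0) != rhs=(b,0)
Total violating triples: 40


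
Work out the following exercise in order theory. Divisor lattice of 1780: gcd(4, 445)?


Meet=gcd.
gcd(4,445)=1


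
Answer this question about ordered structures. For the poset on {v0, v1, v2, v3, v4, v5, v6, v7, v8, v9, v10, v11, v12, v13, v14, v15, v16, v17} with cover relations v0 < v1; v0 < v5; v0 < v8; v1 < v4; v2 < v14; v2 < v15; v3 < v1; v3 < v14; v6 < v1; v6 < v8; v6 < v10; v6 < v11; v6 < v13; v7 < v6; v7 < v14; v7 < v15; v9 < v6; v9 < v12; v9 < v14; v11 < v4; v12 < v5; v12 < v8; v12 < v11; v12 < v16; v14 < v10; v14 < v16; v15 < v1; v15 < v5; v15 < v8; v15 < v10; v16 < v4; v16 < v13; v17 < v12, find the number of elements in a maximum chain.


A chain is a totally ordered subset; we count the number of elements in a maximum chain.
Compute, for each element x, the size of the longest chain ending at x:
  v0: 1
  v2: 1
  v3: 1
  v7: 1
  v9: 1
  v17: 1
  ...
A maximum chain: v7 < v6 < v1 < v4
Number of elements in the longest chain: 4


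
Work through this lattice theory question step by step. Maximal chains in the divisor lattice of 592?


A maximal chain goes from the minimum element to a maximal element via cover relations.
Counting all min-to-max paths in the cover graph.
Total maximal chains: 5


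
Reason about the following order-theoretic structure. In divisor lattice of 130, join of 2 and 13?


In a divisor lattice, join = lcm (least common multiple).
gcd(2,13) = 1
lcm(2,13) = 2*13/gcd = 26/1 = 26


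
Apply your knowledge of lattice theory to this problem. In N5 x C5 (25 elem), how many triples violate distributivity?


Distributive law: a ^ (b v c) = (a ^ b) v (a ^ c).
Check all 25^3 = 15625 ordered triples (a,b,c).
  e.g. a=(b,0), b=(a,0), c=(c,0): lhs=(b,0) != rhs=(a,0)
  e.g. a=(b,0), b=(a,0), c=(c,1): lhs=(b,0) != rhs=(a,0)
Total violating triples: 250


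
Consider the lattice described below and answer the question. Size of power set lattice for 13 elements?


Power set = 2^n.
2^13 = 8192


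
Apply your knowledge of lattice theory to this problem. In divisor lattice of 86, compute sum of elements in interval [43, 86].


Interval [43,86] in divisors of 86: [43, 86]
Sum = 129


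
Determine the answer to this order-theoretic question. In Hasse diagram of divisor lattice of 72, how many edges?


A cover relation a -< b holds when a < b with no c strictly between.
Cover relations:
  1 -< 2
  1 -< 3
  2 -< 4
  2 -< 6
  3 -< 6
  3 -< 9
  4 -< 8
  4 -< 12
  ...9 more
Total: 17


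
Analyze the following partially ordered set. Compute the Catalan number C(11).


C(n) = C(2n, n) / (n+1).
C(22, 11) = 705432
C(11) = 705432 / 12 = 58786


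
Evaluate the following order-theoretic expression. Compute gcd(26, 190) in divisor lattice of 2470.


In a divisor lattice, meet = gcd (greatest common divisor).
By Euclidean algorithm or factoring: gcd(26,190) = 2


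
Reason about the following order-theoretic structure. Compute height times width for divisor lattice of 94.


Height = length of longest chain minus 1; width = size of largest antichain.
A maximum chain: 1 | 47 | 94  (height 2).
A maximum antichain: {2, 47}  (width 2).
Product = 2 * 2 = 4


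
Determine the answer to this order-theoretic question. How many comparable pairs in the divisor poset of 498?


A comparable pair {a,b} has a < b or b < a in the order.
Count unordered pairs where one element is strictly below the other.
Examples: {1,2}, {1,3}, {1,6}, {1,83}, ...
Total comparable pairs: 19


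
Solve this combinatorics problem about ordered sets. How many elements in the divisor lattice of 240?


Divisors of 240: [1, 2, 3, 4, 5, 6, 8, 10, 12, 15, 16, 20, 24, 30, 40, 48, 60, 80, 120, 240]
Count: 20


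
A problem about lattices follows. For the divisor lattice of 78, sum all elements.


sigma(n) = sum of divisors.
Divisors of 78: [1, 2, 3, 6, 13, 26, 39, 78]
Sum = 168


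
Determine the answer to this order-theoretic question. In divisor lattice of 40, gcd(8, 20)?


Meet=gcd.
gcd(8,20)=4


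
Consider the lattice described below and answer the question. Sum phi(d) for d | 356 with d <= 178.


Divisors of 356 up to 178: [1, 2, 4, 89, 178]
phi values: [1, 1, 2, 88, 88]
Sum = 180


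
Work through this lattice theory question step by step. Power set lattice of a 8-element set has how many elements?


Power set = 2^n.
2^8 = 256


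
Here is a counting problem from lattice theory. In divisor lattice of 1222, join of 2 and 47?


In a divisor lattice, join = lcm (least common multiple).
gcd(2,47) = 1
lcm(2,47) = 2*47/gcd = 94/1 = 94


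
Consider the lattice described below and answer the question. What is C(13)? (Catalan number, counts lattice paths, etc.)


C(n) = C(2n, n) / (n+1).
C(26, 13) = 10400600
C(13) = 10400600 / 14 = 742900


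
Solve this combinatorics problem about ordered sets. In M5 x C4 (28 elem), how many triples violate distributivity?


Distributive law: a ^ (b v c) = (a ^ b) v (a ^ c).
Check all 28^3 = 21952 ordered triples (a,b,c).
  e.g. a=(a1,0), b=(a2,0), c=(a3,0): lhs=(a1,0) != rhs=(0,0)
  e.g. a=(a1,0), b=(a2,0), c=(a3,1): lhs=(a1,0) != rhs=(0,0)
Total violating triples: 3840


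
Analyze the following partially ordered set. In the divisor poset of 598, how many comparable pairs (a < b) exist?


A comparable pair {a,b} has a < b or b < a in the order.
Count unordered pairs where one element is strictly below the other.
Examples: {1,2}, {1,13}, {1,23}, {1,26}, ...
Total comparable pairs: 19


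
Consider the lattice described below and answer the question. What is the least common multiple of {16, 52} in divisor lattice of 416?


In a divisor lattice, join = lcm (least common multiple).
Compute lcm iteratively: start with first element, then lcm(current, next).
Elements: [16, 52]
lcm(16,52) = 208
Final lcm = 208


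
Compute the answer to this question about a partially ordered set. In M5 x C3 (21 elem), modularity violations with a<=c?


Modular law: if a <= c then a v (b ^ c) = (a v b) ^ c.
Check all triples (a,b,c) with a <= c among 21 elements.
This lattice is modular (diamonds M_m and their chain-products are modular).
Total violating triples: 0


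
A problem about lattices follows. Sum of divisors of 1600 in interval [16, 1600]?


Interval [16,1600] in divisors of 1600: [16, 32, 64, 80, 160, 320, 400, 800, 1600]
Sum = 3472


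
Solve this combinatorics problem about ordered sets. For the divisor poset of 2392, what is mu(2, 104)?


In a divisor lattice, mu(a,b) = mu(b/a) where mu is the classical Mobius function.
b/a = 104/2 = 52
Prime factorization of 52: primes [2, 13]
52 is not squarefree, so mu(52) = 0


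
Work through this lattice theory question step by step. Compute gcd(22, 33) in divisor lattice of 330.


In a divisor lattice, meet = gcd (greatest common divisor).
By Euclidean algorithm or factoring: gcd(22,33) = 11


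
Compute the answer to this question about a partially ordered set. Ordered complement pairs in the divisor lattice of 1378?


Complement pair (a,b): a meet b = bottom, a join b = top.
Here: gcd(a,b)=1 and lcm(a,b)=1378, i.e. a*b=1378 with a,b coprime.
Pairs found: (1,1378), (2,689), (13,106), (26,53), ... (4 more)
Total ordered pairs: 8


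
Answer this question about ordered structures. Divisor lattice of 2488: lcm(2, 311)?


Join=lcm.
gcd(2,311)=1
lcm=622


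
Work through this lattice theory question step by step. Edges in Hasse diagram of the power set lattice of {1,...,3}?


A cover relation a -< b holds when a < b with no c strictly between.
Cover relations:
  {} -< {1}
  {} -< {2}
  {} -< {3}
  {1} -< {1,2}
  {1} -< {1,3}
  {2} -< {1,2}
  {2} -< {2,3}
  {3} -< {1,3}
  ...4 more
Total: 12


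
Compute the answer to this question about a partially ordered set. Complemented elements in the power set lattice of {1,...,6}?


An element a is complemented if some b has a meet b = bottom, a join b = top.
every subset A has complement S\A, so all elements are complemented.
Complemented elements: {}, {1}, {2}, {3}, {4}, {5}, ... (58 more)
Count: 64


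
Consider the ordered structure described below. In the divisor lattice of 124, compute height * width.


Height = length of longest chain minus 1; width = size of largest antichain.
A maximum chain: 1 | 31 | 62 | 124  (height 3).
A maximum antichain: {2, 31}  (width 2).
Product = 3 * 2 = 6


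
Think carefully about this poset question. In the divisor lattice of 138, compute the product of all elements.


Divisors of 138: [1, 2, 3, 6, 23, 46, 69, 138]
Product = n^(d(n)/2) = 138^(8/2)
Product = 362673936


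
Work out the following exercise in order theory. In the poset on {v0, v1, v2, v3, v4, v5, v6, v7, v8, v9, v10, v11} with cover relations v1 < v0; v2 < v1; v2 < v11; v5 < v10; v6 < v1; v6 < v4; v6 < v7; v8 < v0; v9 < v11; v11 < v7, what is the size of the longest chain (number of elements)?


A chain is a totally ordered subset; we count the number of elements in a maximum chain.
Compute, for each element x, the size of the longest chain ending at x:
  v2: 1
  v3: 1
  v5: 1
  v6: 1
  v8: 1
  v9: 1
  ...
A maximum chain: v2 < v1 < v0
Number of elements in the longest chain: 3


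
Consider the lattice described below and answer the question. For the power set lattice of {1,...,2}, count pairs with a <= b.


The order relation is {(a,b) : a <= b}, reflexive so it includes (a,a).
Examples: ({},{}), ({},{1,2}), ({},{1}), ({},{2}), ({1,2},{1,2}), ...
Total ordered pairs: 9


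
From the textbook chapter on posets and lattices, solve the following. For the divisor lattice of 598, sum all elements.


sigma(n) = sum of divisors.
Divisors of 598: [1, 2, 13, 23, 26, 46, 299, 598]
Sum = 1008


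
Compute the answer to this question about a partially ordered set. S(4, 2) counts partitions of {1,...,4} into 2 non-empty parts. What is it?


S(n,k) = k*S(n-1,k) + S(n-1,k-1).
S(3,2) = 3, S(3,1) = 1
S(4,2) = 2*3 + 1 = 6 + 1
S(4,2) = 7


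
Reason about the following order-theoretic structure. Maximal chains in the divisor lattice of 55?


A maximal chain goes from the minimum element to a maximal element via cover relations.
Counting all min-to-max paths in the cover graph.
Total maximal chains: 2


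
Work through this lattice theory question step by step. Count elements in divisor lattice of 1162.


Divisors of 1162: [1, 2, 7, 14, 83, 166, 581, 1162]
Count: 8


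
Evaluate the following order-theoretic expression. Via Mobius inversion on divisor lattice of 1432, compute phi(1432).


phi(n) = n * prod_{p|n} (1 - 1/p).
Prime divisors of 1432: [2, 179]
phi(1432) = 1432 * (1 - 1/2) * (1 - 1/179)
phi(1432) = 712


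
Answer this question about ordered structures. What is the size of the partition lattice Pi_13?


B(n) = number of set partitions of an n-element set.
B(n) satisfies the recurrence: B(n+1) = sum_k C(n,k)*B(k).
B(13) = 27644437


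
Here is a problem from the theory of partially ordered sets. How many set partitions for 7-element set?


B(n) = number of set partitions of an n-element set.
B(n) satisfies the recurrence: B(n+1) = sum_k C(n,k)*B(k).
B(7) = 877


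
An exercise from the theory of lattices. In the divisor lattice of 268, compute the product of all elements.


Divisors of 268: [1, 2, 4, 67, 134, 268]
Product = n^(d(n)/2) = 268^(6/2)
Product = 19248832


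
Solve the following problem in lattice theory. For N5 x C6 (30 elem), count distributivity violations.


Distributive law: a ^ (b v c) = (a ^ b) v (a ^ c).
Check all 30^3 = 27000 ordered triples (a,b,c).
  e.g. a=(b,0), b=(a,0), c=(c,0): lhs=(b,0) != rhs=(a,0)
  e.g. a=(b,0), b=(a,0), c=(c,1): lhs=(b,0) != rhs=(a,0)
Total violating triples: 432


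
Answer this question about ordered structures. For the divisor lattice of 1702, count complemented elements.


An element a is complemented if some b has a meet b = bottom, a join b = top.
a is complemented iff gcd(a, n/a)=1, i.e. a is a unitary divisor of 1702.
Complemented elements: 1, 2, 23, 37, 46, 74, ... (2 more)
Count: 8


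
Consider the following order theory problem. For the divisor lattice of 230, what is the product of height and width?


Height = length of longest chain minus 1; width = size of largest antichain.
A maximum chain: 1 | 23 | 115 | 230  (height 3).
A maximum antichain: {2, 5, 23}  (width 3).
Product = 3 * 3 = 9


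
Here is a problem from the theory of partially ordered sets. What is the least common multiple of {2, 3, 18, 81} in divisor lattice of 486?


In a divisor lattice, join = lcm (least common multiple).
Compute lcm iteratively: start with first element, then lcm(current, next).
Elements: [2, 3, 18, 81]
lcm(2,3) = 6
lcm(6,18) = 18
lcm(18,81) = 162
Final lcm = 162


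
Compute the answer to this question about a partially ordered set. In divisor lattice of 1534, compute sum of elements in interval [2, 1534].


Interval [2,1534] in divisors of 1534: [2, 26, 118, 1534]
Sum = 1680


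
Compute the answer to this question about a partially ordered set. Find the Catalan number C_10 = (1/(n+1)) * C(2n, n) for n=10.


C(n) = C(2n, n) / (n+1).
C(20, 10) = 184756
C(10) = 184756 / 11 = 16796


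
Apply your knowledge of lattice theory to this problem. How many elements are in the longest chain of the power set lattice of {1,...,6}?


A chain is a totally ordered subset; we count the number of elements in a maximum chain.
Compute, for each element x, the size of the longest chain ending at x:
  {}: 1
  {1}: 2
  {2}: 2
  {3}: 2
  {4}: 2
  {5}: 2
  ...
A maximum chain: {} < {1} < {1,2} < {1,2,3} < {1,2,3,4} < {1,2,3,4,5} < {1,2,3,4,5,6}
Number of elements in the longest chain: 7


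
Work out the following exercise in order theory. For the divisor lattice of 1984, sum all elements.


sigma(n) = sum of divisors.
Divisors of 1984: [1, 2, 4, 8, 16, 31, 32, 62, 64, 124, 248, 496, 992, 1984]
Sum = 4064


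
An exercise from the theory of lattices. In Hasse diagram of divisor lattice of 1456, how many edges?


A cover relation a -< b holds when a < b with no c strictly between.
Cover relations:
  1 -< 2
  1 -< 7
  1 -< 13
  2 -< 4
  2 -< 14
  2 -< 26
  4 -< 8
  4 -< 28
  ...28 more
Total: 36


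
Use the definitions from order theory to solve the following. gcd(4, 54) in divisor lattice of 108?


Meet=gcd.
gcd(4,54)=2


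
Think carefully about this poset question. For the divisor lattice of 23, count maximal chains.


A maximal chain goes from the minimum element to a maximal element via cover relations.
Counting all min-to-max paths in the cover graph.
Total maximal chains: 1


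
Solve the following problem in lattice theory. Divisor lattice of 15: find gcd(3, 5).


In a divisor lattice, meet = gcd (greatest common divisor).
By Euclidean algorithm or factoring: gcd(3,5) = 1


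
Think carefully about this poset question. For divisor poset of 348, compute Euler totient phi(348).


phi(n) = n * prod_{p|n} (1 - 1/p).
Prime divisors of 348: [2, 3, 29]
phi(348) = 348 * (1 - 1/2) * (1 - 1/3) * (1 - 1/29)
phi(348) = 112


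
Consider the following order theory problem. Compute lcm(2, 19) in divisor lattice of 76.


In a divisor lattice, join = lcm (least common multiple).
gcd(2,19) = 1
lcm(2,19) = 2*19/gcd = 38/1 = 38
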